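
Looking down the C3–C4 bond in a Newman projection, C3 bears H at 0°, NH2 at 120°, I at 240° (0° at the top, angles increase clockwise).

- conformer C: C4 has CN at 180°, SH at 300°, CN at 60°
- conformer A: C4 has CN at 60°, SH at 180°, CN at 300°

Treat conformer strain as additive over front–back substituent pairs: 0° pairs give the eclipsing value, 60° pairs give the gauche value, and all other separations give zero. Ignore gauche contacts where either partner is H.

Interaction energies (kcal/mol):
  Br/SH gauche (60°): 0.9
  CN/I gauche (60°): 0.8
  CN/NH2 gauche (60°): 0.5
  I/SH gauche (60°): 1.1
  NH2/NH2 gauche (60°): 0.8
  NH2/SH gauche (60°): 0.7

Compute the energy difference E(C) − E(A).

-0.2 kcal/mol

C is staggered. NH2 at 120° is gauche with CN at 180° (0.5); NH2 at 120° is gauche with CN at 60° (0.5); I at 240° is gauche with CN at 180° (0.8); I at 240° is gauche with SH at 300° (1.1). Total 2.9 kcal/mol.
A is staggered. NH2 at 120° is gauche with CN at 60° (0.5); NH2 at 120° is gauche with SH at 180° (0.7); I at 240° is gauche with SH at 180° (1.1); I at 240° is gauche with CN at 300° (0.8). Total 3.1 kcal/mol.
E(C) − E(A) = 2.9 − 3.1 = -0.2 kcal/mol.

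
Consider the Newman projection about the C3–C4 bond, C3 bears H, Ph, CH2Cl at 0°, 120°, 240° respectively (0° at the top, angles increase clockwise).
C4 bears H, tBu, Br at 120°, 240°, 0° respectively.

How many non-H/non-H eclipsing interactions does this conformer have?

1

Non-H eclipsing pairs: CH2Cl(240°)/tBu(240°) — 1 interaction.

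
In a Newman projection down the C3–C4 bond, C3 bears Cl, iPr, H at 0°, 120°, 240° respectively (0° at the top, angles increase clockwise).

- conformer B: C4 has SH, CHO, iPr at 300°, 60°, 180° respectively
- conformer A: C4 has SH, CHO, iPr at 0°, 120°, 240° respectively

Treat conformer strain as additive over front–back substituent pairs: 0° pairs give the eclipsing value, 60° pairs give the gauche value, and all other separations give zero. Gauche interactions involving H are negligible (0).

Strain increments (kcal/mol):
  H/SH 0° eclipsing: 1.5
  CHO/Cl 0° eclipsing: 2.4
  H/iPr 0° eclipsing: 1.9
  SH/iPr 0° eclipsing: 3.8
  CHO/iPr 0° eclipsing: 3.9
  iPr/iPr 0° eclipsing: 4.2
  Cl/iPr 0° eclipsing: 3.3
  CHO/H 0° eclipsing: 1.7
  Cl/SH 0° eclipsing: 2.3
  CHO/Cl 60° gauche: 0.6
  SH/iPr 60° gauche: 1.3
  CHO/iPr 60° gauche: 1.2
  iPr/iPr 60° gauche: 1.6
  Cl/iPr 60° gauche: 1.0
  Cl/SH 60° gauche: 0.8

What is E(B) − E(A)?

B (staggered): Cl–SH gauche, Cl–CHO gauche, iPr–CHO gauche, iPr–iPr gauche; 0.8 + 0.6 + 1.2 + 1.6 = 4.2 kcal/mol.
A (eclipsed): Cl–SH eclipsed, iPr–CHO eclipsed, H–iPr eclipsed; 2.3 + 3.9 + 1.9 = 8.1 kcal/mol.
E(B) − E(A) = 4.2 − 8.1 = -3.9 kcal/mol.

-3.9 kcal/mol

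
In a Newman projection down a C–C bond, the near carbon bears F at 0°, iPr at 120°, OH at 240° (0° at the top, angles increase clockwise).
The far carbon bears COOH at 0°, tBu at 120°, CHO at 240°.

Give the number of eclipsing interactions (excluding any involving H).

3

Non-H eclipsing pairs: F(0°)/COOH(0°); iPr(120°)/tBu(120°); OH(240°)/CHO(240°) — 3 interactions.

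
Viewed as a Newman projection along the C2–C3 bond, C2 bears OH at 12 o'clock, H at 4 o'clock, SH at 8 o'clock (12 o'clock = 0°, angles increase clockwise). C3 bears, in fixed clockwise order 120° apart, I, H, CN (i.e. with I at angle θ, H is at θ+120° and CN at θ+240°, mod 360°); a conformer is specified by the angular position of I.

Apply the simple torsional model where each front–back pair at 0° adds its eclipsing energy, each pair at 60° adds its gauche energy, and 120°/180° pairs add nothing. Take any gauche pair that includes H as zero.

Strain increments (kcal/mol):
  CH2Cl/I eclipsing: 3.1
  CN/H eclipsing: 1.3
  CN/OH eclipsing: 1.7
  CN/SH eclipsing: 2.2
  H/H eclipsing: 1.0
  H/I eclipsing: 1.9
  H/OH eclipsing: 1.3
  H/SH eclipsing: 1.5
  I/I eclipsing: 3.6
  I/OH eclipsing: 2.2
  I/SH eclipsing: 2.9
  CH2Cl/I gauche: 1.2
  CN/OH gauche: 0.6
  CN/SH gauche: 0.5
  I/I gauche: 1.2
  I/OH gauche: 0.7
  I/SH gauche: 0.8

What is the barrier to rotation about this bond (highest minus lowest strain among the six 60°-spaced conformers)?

4.1 kcal/mol

I at 0° (eclipsed): OH(0°)/I(0°) eclipsed 2.2; H(120°)/H(120°) eclipsed 1.0; SH(240°)/CN(240°) eclipsed 2.2 → 5.4 kcal/mol.
I at 60° (staggered): OH(0°)/I(60°) gauche 0.7; OH(0°)/CN(300°) gauche 0.6; SH(240°)/CN(300°) gauche 0.5 → 1.8 kcal/mol.
I at 120° (eclipsed): OH(0°)/CN(0°) eclipsed 1.7; H(120°)/I(120°) eclipsed 1.9; SH(240°)/H(240°) eclipsed 1.5 → 5.1 kcal/mol.
I at 180° (staggered): OH(0°)/CN(60°) gauche 0.6; SH(240°)/I(180°) gauche 0.8 → 1.4 kcal/mol.
I at 240° (eclipsed): OH(0°)/H(0°) eclipsed 1.3; H(120°)/CN(120°) eclipsed 1.3; SH(240°)/I(240°) eclipsed 2.9 → 5.5 kcal/mol.
I at 300° (staggered): OH(0°)/I(300°) gauche 0.7; SH(240°)/I(300°) gauche 0.8; SH(240°)/CN(180°) gauche 0.5 → 2.0 kcal/mol.
Max at 240° (5.5 kcal/mol), min at 180° (1.4 kcal/mol); barrier = 4.1 kcal/mol.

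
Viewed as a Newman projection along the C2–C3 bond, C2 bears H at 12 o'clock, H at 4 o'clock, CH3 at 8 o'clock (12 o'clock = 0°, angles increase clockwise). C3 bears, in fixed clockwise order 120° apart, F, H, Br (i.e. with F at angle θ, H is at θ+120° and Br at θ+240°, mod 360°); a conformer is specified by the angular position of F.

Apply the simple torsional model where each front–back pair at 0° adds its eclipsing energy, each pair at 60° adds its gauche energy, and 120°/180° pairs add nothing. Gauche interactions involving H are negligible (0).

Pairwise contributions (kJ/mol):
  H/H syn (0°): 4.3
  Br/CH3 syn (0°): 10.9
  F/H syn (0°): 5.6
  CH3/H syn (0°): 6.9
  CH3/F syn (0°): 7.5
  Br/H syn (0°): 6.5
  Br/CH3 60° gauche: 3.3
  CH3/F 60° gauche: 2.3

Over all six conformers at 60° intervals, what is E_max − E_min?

18.5 kJ/mol

F at 0° (eclipsed): H(0°)/F(0°) eclipsed 5.6; H(120°)/H(120°) eclipsed 4.3; CH3(240°)/Br(240°) eclipsed 10.9 → 20.8 kJ/mol.
F at 60° (staggered): CH3(240°)/Br(300°) gauche 3.3 → 3.3 kJ/mol.
F at 120° (eclipsed): H(0°)/Br(0°) eclipsed 6.5; H(120°)/F(120°) eclipsed 5.6; CH3(240°)/H(240°) eclipsed 6.9 → 19.0 kJ/mol.
F at 180° (staggered): CH3(240°)/F(180°) gauche 2.3 → 2.3 kJ/mol.
F at 240° (eclipsed): H(0°)/H(0°) eclipsed 4.3; H(120°)/Br(120°) eclipsed 6.5; CH3(240°)/F(240°) eclipsed 7.5 → 18.3 kJ/mol.
F at 300° (staggered): CH3(240°)/F(300°) gauche 2.3; CH3(240°)/Br(180°) gauche 3.3 → 5.6 kJ/mol.
Max at 0° (20.8 kJ/mol), min at 180° (2.3 kJ/mol); barrier = 18.5 kJ/mol.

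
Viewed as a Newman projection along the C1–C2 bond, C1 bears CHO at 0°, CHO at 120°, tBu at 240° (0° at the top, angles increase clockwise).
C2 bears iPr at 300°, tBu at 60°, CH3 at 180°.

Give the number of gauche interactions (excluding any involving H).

6

Non-H gauche pairs: CHO(0°)/iPr(300°); CHO(0°)/tBu(60°); CHO(120°)/tBu(60°); CHO(120°)/CH3(180°); tBu(240°)/iPr(300°); tBu(240°)/CH3(180°) — 6 interactions.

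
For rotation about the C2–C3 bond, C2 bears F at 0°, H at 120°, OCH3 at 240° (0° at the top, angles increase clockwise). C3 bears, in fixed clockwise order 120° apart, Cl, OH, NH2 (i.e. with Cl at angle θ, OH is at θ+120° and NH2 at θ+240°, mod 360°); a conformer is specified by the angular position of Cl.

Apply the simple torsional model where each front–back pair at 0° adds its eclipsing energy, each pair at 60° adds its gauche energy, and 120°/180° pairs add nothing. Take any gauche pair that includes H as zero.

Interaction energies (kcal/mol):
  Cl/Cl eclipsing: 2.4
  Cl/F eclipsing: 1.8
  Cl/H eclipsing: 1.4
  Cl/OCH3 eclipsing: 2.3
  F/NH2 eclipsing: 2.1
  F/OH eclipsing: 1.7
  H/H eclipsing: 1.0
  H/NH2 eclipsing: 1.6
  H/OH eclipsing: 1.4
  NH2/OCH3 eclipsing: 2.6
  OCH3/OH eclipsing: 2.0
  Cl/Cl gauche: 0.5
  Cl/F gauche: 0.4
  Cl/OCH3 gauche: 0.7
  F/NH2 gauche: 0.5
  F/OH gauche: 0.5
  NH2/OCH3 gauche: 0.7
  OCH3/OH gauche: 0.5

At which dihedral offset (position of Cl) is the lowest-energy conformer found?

Cl at 0° (eclipsed): F–Cl eclipsed, H–OH eclipsed, OCH3–NH2 eclipsed; 1.8 + 1.4 + 2.6 = 5.8 kcal/mol.
Cl at 60° (staggered): F–Cl gauche, F–NH2 gauche, OCH3–OH gauche, OCH3–NH2 gauche; 0.4 + 0.5 + 0.5 + 0.7 = 2.1 kcal/mol.
Cl at 120° (eclipsed): F–NH2 eclipsed, H–Cl eclipsed, OCH3–OH eclipsed; 2.1 + 1.4 + 2.0 = 5.5 kcal/mol.
Cl at 180° (staggered): F–OH gauche, F–NH2 gauche, OCH3–Cl gauche, OCH3–OH gauche; 0.5 + 0.5 + 0.7 + 0.5 = 2.2 kcal/mol.
Cl at 240° (eclipsed): F–OH eclipsed, H–NH2 eclipsed, OCH3–Cl eclipsed; 1.7 + 1.6 + 2.3 = 5.6 kcal/mol.
Cl at 300° (staggered): F–Cl gauche, F–OH gauche, OCH3–Cl gauche, OCH3–NH2 gauche; 0.4 + 0.5 + 0.7 + 0.7 = 2.3 kcal/mol.
The minimum (2.1 kcal/mol) occurs with Cl at 60°.

60°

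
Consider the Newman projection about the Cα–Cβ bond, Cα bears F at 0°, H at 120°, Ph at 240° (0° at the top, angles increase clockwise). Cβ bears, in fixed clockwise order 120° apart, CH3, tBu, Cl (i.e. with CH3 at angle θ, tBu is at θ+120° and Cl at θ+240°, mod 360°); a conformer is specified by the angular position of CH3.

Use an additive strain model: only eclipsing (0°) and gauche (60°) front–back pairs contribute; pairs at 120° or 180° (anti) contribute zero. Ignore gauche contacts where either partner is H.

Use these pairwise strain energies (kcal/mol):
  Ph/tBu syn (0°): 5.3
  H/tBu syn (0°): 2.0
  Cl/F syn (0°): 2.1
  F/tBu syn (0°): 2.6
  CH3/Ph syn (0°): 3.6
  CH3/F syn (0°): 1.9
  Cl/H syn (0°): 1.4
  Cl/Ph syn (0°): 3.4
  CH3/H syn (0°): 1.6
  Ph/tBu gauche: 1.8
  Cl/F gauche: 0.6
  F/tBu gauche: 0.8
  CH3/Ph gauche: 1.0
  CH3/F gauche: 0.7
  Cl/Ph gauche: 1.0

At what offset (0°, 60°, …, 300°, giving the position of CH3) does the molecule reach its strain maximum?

120°

CH3 at 0° (eclipsed): F–CH3 eclipsed, H–tBu eclipsed, Ph–Cl eclipsed; 1.9 + 2.0 + 3.4 = 7.3 kcal/mol.
CH3 at 60° (staggered): F–CH3 gauche, F–Cl gauche, Ph–tBu gauche, Ph–Cl gauche; 0.7 + 0.6 + 1.8 + 1.0 = 4.1 kcal/mol.
CH3 at 120° (eclipsed): F–Cl eclipsed, H–CH3 eclipsed, Ph–tBu eclipsed; 2.1 + 1.6 + 5.3 = 9.0 kcal/mol.
CH3 at 180° (staggered): F–tBu gauche, F–Cl gauche, Ph–CH3 gauche, Ph–tBu gauche; 0.8 + 0.6 + 1.0 + 1.8 = 4.2 kcal/mol.
CH3 at 240° (eclipsed): F–tBu eclipsed, H–Cl eclipsed, Ph–CH3 eclipsed; 2.6 + 1.4 + 3.6 = 7.6 kcal/mol.
CH3 at 300° (staggered): F–CH3 gauche, F–tBu gauche, Ph–CH3 gauche, Ph–Cl gauche; 0.7 + 0.8 + 1.0 + 1.0 = 3.5 kcal/mol.
The maximum (9.0 kcal/mol) occurs with CH3 at 120°.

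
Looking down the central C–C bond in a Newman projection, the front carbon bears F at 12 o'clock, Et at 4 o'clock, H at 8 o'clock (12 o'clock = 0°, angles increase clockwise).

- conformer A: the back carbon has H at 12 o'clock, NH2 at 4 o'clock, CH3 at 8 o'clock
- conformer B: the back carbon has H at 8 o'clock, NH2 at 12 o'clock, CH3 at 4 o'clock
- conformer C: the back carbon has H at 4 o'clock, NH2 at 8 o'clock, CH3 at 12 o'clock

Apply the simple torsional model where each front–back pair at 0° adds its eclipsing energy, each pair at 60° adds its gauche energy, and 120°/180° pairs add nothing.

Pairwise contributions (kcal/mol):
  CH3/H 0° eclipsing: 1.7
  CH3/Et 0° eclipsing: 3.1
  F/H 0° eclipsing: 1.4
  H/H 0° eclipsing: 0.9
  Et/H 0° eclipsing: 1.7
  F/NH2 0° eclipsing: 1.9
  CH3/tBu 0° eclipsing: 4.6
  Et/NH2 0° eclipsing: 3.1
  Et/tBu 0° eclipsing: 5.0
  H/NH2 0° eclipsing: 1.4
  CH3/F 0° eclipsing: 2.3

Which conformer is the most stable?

A (eclipsed): F(0°)/H(0°) eclipsed 1.4; Et(120°)/NH2(120°) eclipsed 3.1; H(240°)/CH3(240°) eclipsed 1.7 → 6.2 kcal/mol.
B (eclipsed): F(0°)/NH2(0°) eclipsed 1.9; Et(120°)/CH3(120°) eclipsed 3.1; H(240°)/H(240°) eclipsed 0.9 → 5.9 kcal/mol.
C (eclipsed): F(0°)/CH3(0°) eclipsed 2.3; Et(120°)/H(120°) eclipsed 1.7; H(240°)/NH2(240°) eclipsed 1.4 → 5.4 kcal/mol.
C has the lowest total (5.4 kcal/mol).

C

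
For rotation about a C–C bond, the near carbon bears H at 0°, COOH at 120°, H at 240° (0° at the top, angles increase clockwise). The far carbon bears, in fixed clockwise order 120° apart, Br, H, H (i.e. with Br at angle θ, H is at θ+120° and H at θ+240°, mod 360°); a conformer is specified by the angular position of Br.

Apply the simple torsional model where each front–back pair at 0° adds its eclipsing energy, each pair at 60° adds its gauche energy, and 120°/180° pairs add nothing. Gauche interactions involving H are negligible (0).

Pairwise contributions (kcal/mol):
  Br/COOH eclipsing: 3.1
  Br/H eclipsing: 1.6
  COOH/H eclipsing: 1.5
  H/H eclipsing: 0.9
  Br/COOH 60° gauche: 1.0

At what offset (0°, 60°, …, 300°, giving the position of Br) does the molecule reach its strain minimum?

300°

Br at 0° (eclipsed): H–Br eclipsed, COOH–H eclipsed, H–H eclipsed; 1.6 + 1.5 + 0.9 = 4.0 kcal/mol.
Br at 60° (staggered): COOH–Br gauche; 1.0 = 1.0 kcal/mol.
Br at 120° (eclipsed): H–H eclipsed, COOH–Br eclipsed, H–H eclipsed; 0.9 + 3.1 + 0.9 = 4.9 kcal/mol.
Br at 180° (staggered): COOH–Br gauche; 1.0 = 1.0 kcal/mol.
Br at 240° (eclipsed): H–H eclipsed, COOH–H eclipsed, H–Br eclipsed; 0.9 + 1.5 + 1.6 = 4.0 kcal/mol.
Br at 300° (staggered): no non-H gauche contacts → 0.0 kcal/mol.
The minimum (0.0 kcal/mol) occurs with Br at 300°.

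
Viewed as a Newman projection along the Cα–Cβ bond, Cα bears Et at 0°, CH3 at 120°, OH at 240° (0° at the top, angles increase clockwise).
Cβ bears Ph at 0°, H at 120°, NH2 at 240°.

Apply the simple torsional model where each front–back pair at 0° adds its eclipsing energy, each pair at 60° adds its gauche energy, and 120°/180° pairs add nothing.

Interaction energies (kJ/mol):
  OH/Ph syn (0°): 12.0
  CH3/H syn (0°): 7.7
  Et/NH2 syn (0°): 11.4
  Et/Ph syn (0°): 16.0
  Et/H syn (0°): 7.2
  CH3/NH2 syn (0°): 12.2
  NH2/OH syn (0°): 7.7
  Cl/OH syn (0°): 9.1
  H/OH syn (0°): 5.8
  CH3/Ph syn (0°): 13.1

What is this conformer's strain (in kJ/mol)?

31.4 kJ/mol

This conformer (eclipsed): Et–Ph eclipsed, CH3–H eclipsed, OH–NH2 eclipsed; 16.0 + 7.7 + 7.7 = 31.4 kJ/mol.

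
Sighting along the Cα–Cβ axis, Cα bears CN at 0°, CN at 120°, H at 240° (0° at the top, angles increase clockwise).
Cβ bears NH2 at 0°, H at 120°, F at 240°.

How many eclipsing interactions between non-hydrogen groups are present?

1

Non-H eclipsing pairs: CN(0°)/NH2(0°) — 1 interaction.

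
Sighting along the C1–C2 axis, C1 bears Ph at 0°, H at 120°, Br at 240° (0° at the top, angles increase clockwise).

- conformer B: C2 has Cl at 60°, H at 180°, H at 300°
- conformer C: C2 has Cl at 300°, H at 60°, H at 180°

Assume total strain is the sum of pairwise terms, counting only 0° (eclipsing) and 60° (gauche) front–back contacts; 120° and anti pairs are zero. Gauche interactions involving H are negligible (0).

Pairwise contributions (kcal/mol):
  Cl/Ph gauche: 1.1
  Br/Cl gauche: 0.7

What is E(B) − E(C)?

-0.7 kcal/mol

B (staggered): Ph(0°)/Cl(60°) gauche 1.1 → 1.1 kcal/mol.
C (staggered): Ph(0°)/Cl(300°) gauche 1.1; Br(240°)/Cl(300°) gauche 0.7 → 1.8 kcal/mol.
E(B) − E(C) = 1.1 − 1.8 = -0.7 kcal/mol.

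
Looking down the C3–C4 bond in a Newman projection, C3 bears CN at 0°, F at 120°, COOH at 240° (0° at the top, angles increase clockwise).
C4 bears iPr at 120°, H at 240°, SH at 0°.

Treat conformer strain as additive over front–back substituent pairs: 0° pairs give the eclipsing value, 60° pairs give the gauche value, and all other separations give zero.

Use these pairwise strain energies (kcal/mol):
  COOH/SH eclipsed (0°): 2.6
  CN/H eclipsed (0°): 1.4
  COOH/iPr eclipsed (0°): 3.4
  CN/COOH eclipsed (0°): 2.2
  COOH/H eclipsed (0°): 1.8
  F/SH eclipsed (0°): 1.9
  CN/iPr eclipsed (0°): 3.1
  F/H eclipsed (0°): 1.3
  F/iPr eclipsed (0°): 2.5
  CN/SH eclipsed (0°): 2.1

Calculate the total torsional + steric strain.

This conformer (eclipsed): CN(0°)/SH(0°) eclipsed 2.1; F(120°)/iPr(120°) eclipsed 2.5; COOH(240°)/H(240°) eclipsed 1.8 → 6.4 kcal/mol.

6.4 kcal/mol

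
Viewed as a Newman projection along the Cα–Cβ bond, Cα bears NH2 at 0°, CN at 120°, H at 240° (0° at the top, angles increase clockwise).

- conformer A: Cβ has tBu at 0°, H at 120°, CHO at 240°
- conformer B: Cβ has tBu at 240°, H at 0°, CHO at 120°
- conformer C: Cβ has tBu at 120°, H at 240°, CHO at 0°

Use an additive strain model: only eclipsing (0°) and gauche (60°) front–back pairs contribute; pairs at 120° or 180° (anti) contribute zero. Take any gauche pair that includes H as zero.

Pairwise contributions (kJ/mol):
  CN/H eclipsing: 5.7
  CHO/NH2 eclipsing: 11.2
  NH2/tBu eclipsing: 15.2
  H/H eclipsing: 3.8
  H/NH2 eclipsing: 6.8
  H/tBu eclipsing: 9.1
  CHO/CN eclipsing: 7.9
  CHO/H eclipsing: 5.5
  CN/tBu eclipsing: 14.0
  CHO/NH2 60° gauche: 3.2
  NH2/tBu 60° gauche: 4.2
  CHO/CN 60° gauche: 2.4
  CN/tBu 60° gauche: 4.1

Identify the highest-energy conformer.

A (eclipsed): NH2(0°)/tBu(0°) eclipsed 15.2; CN(120°)/H(120°) eclipsed 5.7; H(240°)/CHO(240°) eclipsed 5.5 → 26.4 kJ/mol.
B (eclipsed): NH2(0°)/H(0°) eclipsed 6.8; CN(120°)/CHO(120°) eclipsed 7.9; H(240°)/tBu(240°) eclipsed 9.1 → 23.8 kJ/mol.
C (eclipsed): NH2(0°)/CHO(0°) eclipsed 11.2; CN(120°)/tBu(120°) eclipsed 14.0; H(240°)/H(240°) eclipsed 3.8 → 29.0 kJ/mol.
C has the highest total (29.0 kJ/mol).

C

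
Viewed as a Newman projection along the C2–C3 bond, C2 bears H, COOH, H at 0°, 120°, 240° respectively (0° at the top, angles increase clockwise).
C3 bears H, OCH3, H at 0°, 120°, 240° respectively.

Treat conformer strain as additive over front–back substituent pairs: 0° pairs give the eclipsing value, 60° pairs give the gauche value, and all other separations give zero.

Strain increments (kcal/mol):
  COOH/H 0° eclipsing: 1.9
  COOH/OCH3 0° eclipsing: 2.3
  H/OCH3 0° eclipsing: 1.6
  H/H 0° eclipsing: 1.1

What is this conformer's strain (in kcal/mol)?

This conformer (eclipsed): H(0°)/H(0°) eclipsed 1.1; COOH(120°)/OCH3(120°) eclipsed 2.3; H(240°)/H(240°) eclipsed 1.1 → 4.5 kcal/mol.

4.5 kcal/mol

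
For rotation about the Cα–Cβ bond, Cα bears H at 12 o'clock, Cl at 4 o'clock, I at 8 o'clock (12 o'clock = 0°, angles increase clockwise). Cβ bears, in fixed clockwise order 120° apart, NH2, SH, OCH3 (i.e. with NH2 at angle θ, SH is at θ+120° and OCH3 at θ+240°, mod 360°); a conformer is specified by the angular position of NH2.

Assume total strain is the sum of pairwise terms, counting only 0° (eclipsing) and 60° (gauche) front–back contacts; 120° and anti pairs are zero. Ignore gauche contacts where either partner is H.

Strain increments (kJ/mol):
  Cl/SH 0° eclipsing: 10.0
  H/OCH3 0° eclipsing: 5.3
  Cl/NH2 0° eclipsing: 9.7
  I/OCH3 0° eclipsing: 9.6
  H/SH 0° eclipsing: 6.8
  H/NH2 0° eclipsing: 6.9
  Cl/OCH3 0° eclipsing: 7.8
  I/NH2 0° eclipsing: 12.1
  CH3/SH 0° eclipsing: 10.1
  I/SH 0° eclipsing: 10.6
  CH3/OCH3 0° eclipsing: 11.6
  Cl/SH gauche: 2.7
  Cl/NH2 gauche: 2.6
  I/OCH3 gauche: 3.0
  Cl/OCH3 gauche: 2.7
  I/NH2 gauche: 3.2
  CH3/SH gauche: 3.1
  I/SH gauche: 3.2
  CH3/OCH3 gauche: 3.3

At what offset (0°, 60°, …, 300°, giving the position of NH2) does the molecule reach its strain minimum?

60°

NH2 at 0° (eclipsed): H–NH2 eclipsed, Cl–SH eclipsed, I–OCH3 eclipsed; 6.9 + 10.0 + 9.6 = 26.5 kJ/mol.
NH2 at 60° (staggered): Cl–NH2 gauche, Cl–SH gauche, I–SH gauche, I–OCH3 gauche; 2.6 + 2.7 + 3.2 + 3.0 = 11.5 kJ/mol.
NH2 at 120° (eclipsed): H–OCH3 eclipsed, Cl–NH2 eclipsed, I–SH eclipsed; 5.3 + 9.7 + 10.6 = 25.6 kJ/mol.
NH2 at 180° (staggered): Cl–NH2 gauche, Cl–OCH3 gauche, I–NH2 gauche, I–SH gauche; 2.6 + 2.7 + 3.2 + 3.2 = 11.7 kJ/mol.
NH2 at 240° (eclipsed): H–SH eclipsed, Cl–OCH3 eclipsed, I–NH2 eclipsed; 6.8 + 7.8 + 12.1 = 26.7 kJ/mol.
NH2 at 300° (staggered): Cl–SH gauche, Cl–OCH3 gauche, I–NH2 gauche, I–OCH3 gauche; 2.7 + 2.7 + 3.2 + 3.0 = 11.6 kJ/mol.
The minimum (11.5 kJ/mol) occurs with NH2 at 60°.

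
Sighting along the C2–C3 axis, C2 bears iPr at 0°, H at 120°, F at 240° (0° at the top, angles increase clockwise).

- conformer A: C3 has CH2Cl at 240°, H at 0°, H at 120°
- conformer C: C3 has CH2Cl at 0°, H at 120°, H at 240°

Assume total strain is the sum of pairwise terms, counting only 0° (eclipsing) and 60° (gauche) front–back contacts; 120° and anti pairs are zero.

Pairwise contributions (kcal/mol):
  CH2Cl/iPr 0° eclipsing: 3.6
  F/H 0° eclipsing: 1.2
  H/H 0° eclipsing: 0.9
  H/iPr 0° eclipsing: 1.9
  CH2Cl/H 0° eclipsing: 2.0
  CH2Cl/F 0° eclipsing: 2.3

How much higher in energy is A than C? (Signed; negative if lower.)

A (eclipsed): iPr(0°)/H(0°) eclipsed 1.9; H(120°)/H(120°) eclipsed 0.9; F(240°)/CH2Cl(240°) eclipsed 2.3 → 5.1 kcal/mol.
C (eclipsed): iPr(0°)/CH2Cl(0°) eclipsed 3.6; H(120°)/H(120°) eclipsed 0.9; F(240°)/H(240°) eclipsed 1.2 → 5.7 kcal/mol.
E(A) − E(C) = 5.1 − 5.7 = -0.6 kcal/mol.

-0.6 kcal/mol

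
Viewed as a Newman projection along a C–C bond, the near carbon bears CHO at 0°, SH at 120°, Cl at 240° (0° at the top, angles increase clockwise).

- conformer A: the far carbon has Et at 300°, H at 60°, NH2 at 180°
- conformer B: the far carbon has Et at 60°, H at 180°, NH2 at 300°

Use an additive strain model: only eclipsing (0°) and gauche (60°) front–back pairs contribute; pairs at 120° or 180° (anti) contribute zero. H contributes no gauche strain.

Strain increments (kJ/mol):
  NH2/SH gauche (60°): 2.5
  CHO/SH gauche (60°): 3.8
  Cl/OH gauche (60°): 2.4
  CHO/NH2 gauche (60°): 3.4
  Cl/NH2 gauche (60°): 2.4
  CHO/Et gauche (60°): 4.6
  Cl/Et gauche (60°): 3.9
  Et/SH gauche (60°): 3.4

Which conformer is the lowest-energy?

A

A is staggered. CHO at 0° is gauche with Et at 300° (4.6); SH at 120° is gauche with NH2 at 180° (2.5); Cl at 240° is gauche with Et at 300° (3.9); Cl at 240° is gauche with NH2 at 180° (2.4). Total 13.4 kJ/mol.
B is staggered. CHO at 0° is gauche with Et at 60° (4.6); CHO at 0° is gauche with NH2 at 300° (3.4); SH at 120° is gauche with Et at 60° (3.4); Cl at 240° is gauche with NH2 at 300° (2.4). Total 13.8 kJ/mol.
A has the lowest total (13.4 kJ/mol).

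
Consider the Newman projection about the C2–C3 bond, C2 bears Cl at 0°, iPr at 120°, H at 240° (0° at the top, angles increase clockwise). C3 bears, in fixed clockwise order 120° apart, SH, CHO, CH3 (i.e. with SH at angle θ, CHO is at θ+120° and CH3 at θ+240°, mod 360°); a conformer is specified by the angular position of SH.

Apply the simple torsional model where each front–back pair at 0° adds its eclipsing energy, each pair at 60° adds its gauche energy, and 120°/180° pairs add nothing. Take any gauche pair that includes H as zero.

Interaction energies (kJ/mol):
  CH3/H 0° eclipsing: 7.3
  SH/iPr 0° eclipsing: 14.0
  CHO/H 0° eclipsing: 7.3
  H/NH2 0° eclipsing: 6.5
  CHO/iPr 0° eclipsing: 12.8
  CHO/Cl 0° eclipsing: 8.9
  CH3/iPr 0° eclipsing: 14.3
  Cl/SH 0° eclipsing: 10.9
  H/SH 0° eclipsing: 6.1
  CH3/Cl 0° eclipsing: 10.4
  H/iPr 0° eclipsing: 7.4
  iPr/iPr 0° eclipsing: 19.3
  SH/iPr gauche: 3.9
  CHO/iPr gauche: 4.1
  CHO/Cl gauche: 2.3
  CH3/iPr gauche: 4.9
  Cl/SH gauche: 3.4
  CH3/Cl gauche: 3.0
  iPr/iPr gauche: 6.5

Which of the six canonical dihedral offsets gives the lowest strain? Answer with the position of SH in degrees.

180°

SH at 0° (eclipsed): Cl–SH eclipsed, iPr–CHO eclipsed, H–CH3 eclipsed; 10.9 + 12.8 + 7.3 = 31.0 kJ/mol.
SH at 60° (staggered): Cl–SH gauche, Cl–CH3 gauche, iPr–SH gauche, iPr–CHO gauche; 3.4 + 3.0 + 3.9 + 4.1 = 14.4 kJ/mol.
SH at 120° (eclipsed): Cl–CH3 eclipsed, iPr–SH eclipsed, H–CHO eclipsed; 10.4 + 14.0 + 7.3 = 31.7 kJ/mol.
SH at 180° (staggered): Cl–CHO gauche, Cl–CH3 gauche, iPr–SH gauche, iPr–CH3 gauche; 2.3 + 3.0 + 3.9 + 4.9 = 14.1 kJ/mol.
SH at 240° (eclipsed): Cl–CHO eclipsed, iPr–CH3 eclipsed, H–SH eclipsed; 8.9 + 14.3 + 6.1 = 29.3 kJ/mol.
SH at 300° (staggered): Cl–SH gauche, Cl–CHO gauche, iPr–CHO gauche, iPr–CH3 gauche; 3.4 + 2.3 + 4.1 + 4.9 = 14.7 kJ/mol.
The minimum (14.1 kJ/mol) occurs with SH at 180°.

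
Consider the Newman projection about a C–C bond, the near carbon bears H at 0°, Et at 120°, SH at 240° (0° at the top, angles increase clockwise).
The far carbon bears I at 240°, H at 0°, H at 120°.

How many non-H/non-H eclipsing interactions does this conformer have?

1

Non-H eclipsing pairs: SH(240°)/I(240°) — 1 interaction.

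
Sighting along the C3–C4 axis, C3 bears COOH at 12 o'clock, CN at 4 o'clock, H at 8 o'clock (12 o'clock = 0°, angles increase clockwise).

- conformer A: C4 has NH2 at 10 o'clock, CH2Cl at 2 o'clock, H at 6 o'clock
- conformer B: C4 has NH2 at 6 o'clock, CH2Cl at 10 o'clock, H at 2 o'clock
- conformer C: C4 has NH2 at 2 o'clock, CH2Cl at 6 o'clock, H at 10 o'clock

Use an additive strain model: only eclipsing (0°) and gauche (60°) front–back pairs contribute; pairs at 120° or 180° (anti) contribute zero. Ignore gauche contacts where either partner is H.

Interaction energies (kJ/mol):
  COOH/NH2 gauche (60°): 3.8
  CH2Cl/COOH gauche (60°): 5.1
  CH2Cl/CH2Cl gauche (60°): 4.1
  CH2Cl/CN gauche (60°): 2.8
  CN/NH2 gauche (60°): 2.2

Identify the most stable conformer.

B

A (staggered): COOH(0°)/NH2(300°) gauche 3.8; COOH(0°)/CH2Cl(60°) gauche 5.1; CN(120°)/CH2Cl(60°) gauche 2.8 → 11.7 kJ/mol.
B (staggered): COOH(0°)/CH2Cl(300°) gauche 5.1; CN(120°)/NH2(180°) gauche 2.2 → 7.3 kJ/mol.
C (staggered): COOH(0°)/NH2(60°) gauche 3.8; CN(120°)/NH2(60°) gauche 2.2; CN(120°)/CH2Cl(180°) gauche 2.8 → 8.8 kJ/mol.
B has the lowest total (7.3 kJ/mol).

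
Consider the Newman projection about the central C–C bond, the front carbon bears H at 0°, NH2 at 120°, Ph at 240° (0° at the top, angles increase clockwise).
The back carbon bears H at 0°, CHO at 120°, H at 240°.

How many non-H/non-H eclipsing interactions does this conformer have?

Non-H eclipsing pairs: NH2(120°)/CHO(120°) — 1 interaction.

1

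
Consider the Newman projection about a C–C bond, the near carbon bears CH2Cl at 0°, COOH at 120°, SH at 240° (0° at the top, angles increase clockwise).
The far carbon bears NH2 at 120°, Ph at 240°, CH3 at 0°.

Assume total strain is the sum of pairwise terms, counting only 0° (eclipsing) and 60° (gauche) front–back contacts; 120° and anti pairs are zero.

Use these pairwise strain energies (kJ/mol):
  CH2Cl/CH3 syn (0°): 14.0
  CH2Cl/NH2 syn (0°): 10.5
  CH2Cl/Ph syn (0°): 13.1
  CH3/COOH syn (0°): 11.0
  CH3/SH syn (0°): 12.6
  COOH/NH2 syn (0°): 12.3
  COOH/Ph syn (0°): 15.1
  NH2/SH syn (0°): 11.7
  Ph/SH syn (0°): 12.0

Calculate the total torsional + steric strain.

38.3 kJ/mol

This conformer (eclipsed): CH2Cl–CH3 eclipsed, COOH–NH2 eclipsed, SH–Ph eclipsed; 14.0 + 12.3 + 12.0 = 38.3 kJ/mol.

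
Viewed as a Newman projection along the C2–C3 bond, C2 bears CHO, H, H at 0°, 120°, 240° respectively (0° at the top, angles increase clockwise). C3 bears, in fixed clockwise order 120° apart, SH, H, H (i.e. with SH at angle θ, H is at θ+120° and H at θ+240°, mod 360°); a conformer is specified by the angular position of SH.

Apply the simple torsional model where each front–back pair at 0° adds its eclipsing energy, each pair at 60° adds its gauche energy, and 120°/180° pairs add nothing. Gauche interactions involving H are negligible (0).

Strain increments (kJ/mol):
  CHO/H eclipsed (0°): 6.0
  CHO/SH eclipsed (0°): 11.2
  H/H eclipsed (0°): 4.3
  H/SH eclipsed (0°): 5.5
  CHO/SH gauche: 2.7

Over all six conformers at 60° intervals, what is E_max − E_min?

19.8 kJ/mol

SH at 0° is eclipsed. CHO at 0° is eclipsed with SH at 0° (11.2); H at 120° is eclipsed with H at 120° (4.3); H at 240° is eclipsed with H at 240° (4.3). Total 19.8 kJ/mol.
SH at 60° is staggered. CHO at 0° is gauche with SH at 60° (2.7). Total 2.7 kJ/mol.
SH at 120° is eclipsed. CHO at 0° is eclipsed with H at 0° (6.0); H at 120° is eclipsed with SH at 120° (5.5); H at 240° is eclipsed with H at 240° (4.3). Total 15.8 kJ/mol.
SH at 180° (staggered): no non-H gauche contacts → 0.0 kJ/mol.
SH at 240° is eclipsed. CHO at 0° is eclipsed with H at 0° (6.0); H at 120° is eclipsed with H at 120° (4.3); H at 240° is eclipsed with SH at 240° (5.5). Total 15.8 kJ/mol.
SH at 300° is staggered. CHO at 0° is gauche with SH at 300° (2.7). Total 2.7 kJ/mol.
Max at 0° (19.8 kJ/mol), min at 180° (0.0 kJ/mol); barrier = 19.8 kJ/mol.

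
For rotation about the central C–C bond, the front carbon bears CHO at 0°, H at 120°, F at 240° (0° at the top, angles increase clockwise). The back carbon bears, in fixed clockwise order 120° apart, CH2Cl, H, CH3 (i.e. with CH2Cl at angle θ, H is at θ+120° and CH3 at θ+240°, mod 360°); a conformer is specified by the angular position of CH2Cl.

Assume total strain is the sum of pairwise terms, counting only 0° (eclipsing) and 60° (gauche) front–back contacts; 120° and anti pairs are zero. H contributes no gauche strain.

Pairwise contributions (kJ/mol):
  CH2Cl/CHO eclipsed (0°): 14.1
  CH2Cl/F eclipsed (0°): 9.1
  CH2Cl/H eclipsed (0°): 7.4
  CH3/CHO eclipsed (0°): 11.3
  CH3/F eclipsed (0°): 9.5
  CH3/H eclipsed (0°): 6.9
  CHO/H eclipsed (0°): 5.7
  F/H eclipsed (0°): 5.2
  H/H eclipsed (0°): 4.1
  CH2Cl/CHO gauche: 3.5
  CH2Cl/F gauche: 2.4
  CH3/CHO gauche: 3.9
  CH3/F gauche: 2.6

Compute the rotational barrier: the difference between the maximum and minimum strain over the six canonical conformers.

21.4 kJ/mol

CH2Cl at 0° (eclipsed): CHO(0°)/CH2Cl(0°) eclipsed 14.1; H(120°)/H(120°) eclipsed 4.1; F(240°)/CH3(240°) eclipsed 9.5 → 27.7 kJ/mol.
CH2Cl at 60° (staggered): CHO(0°)/CH2Cl(60°) gauche 3.5; CHO(0°)/CH3(300°) gauche 3.9; F(240°)/CH3(300°) gauche 2.6 → 10.0 kJ/mol.
CH2Cl at 120° (eclipsed): CHO(0°)/CH3(0°) eclipsed 11.3; H(120°)/CH2Cl(120°) eclipsed 7.4; F(240°)/H(240°) eclipsed 5.2 → 23.9 kJ/mol.
CH2Cl at 180° (staggered): CHO(0°)/CH3(60°) gauche 3.9; F(240°)/CH2Cl(180°) gauche 2.4 → 6.3 kJ/mol.
CH2Cl at 240° (eclipsed): CHO(0°)/H(0°) eclipsed 5.7; H(120°)/CH3(120°) eclipsed 6.9; F(240°)/CH2Cl(240°) eclipsed 9.1 → 21.7 kJ/mol.
CH2Cl at 300° (staggered): CHO(0°)/CH2Cl(300°) gauche 3.5; F(240°)/CH2Cl(300°) gauche 2.4; F(240°)/CH3(180°) gauche 2.6 → 8.5 kJ/mol.
Max at 0° (27.7 kJ/mol), min at 180° (6.3 kJ/mol); barrier = 21.4 kJ/mol.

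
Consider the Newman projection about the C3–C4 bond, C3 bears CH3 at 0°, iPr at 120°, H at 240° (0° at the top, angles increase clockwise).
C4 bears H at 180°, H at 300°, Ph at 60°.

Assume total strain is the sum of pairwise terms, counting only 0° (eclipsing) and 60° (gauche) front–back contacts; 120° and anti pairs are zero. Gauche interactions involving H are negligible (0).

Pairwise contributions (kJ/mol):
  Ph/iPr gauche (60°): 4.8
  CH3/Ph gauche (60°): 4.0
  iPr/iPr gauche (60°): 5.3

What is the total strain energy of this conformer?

8.8 kJ/mol

This conformer (staggered): CH3–Ph gauche, iPr–Ph gauche; 4.0 + 4.8 = 8.8 kJ/mol.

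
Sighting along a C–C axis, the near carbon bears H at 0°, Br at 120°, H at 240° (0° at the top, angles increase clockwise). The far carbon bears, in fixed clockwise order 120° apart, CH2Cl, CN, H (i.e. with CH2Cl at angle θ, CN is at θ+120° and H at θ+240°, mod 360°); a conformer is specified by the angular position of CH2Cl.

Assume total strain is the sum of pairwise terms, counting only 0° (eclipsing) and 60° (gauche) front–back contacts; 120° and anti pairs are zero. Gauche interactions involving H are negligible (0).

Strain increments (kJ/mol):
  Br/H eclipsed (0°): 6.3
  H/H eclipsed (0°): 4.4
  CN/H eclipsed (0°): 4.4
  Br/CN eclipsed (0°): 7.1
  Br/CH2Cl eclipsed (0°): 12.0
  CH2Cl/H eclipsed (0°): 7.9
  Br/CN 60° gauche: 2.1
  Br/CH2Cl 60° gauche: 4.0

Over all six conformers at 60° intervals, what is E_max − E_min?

CH2Cl at 0° (eclipsed): H(0°)/CH2Cl(0°) eclipsed 7.9; Br(120°)/CN(120°) eclipsed 7.1; H(240°)/H(240°) eclipsed 4.4 → 19.4 kJ/mol.
CH2Cl at 60° (staggered): Br(120°)/CH2Cl(60°) gauche 4.0; Br(120°)/CN(180°) gauche 2.1 → 6.1 kJ/mol.
CH2Cl at 120° (eclipsed): H(0°)/H(0°) eclipsed 4.4; Br(120°)/CH2Cl(120°) eclipsed 12.0; H(240°)/CN(240°) eclipsed 4.4 → 20.8 kJ/mol.
CH2Cl at 180° (staggered): Br(120°)/CH2Cl(180°) gauche 4.0 → 4.0 kJ/mol.
CH2Cl at 240° (eclipsed): H(0°)/CN(0°) eclipsed 4.4; Br(120°)/H(120°) eclipsed 6.3; H(240°)/CH2Cl(240°) eclipsed 7.9 → 18.6 kJ/mol.
CH2Cl at 300° (staggered): Br(120°)/CN(60°) gauche 2.1 → 2.1 kJ/mol.
Max at 120° (20.8 kJ/mol), min at 300° (2.1 kJ/mol); barrier = 18.7 kJ/mol.

18.7 kJ/mol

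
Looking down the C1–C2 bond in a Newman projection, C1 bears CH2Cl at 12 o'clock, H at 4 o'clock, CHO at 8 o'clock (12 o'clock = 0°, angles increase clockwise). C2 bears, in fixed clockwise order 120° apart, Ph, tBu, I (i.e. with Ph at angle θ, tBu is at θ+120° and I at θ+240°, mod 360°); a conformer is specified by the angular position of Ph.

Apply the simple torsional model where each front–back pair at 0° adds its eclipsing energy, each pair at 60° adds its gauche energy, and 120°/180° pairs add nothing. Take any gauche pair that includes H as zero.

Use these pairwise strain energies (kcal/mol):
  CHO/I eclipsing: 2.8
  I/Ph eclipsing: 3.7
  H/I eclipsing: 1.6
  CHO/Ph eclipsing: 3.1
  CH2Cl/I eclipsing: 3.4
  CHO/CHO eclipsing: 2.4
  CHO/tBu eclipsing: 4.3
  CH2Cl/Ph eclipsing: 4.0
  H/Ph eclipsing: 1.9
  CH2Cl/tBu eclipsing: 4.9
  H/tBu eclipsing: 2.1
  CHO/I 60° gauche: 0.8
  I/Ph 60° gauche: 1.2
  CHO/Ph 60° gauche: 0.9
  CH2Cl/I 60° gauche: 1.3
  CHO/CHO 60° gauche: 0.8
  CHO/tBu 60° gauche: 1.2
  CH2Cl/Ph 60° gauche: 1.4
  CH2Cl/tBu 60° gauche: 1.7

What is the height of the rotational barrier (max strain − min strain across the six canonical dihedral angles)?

Ph at 0° (eclipsed): CH2Cl–Ph eclipsed, H–tBu eclipsed, CHO–I eclipsed; 4.0 + 2.1 + 2.8 = 8.9 kcal/mol.
Ph at 60° (staggered): CH2Cl–Ph gauche, CH2Cl–I gauche, CHO–tBu gauche, CHO–I gauche; 1.4 + 1.3 + 1.2 + 0.8 = 4.7 kcal/mol.
Ph at 120° (eclipsed): CH2Cl–I eclipsed, H–Ph eclipsed, CHO–tBu eclipsed; 3.4 + 1.9 + 4.3 = 9.6 kcal/mol.
Ph at 180° (staggered): CH2Cl–tBu gauche, CH2Cl–I gauche, CHO–Ph gauche, CHO–tBu gauche; 1.7 + 1.3 + 0.9 + 1.2 = 5.1 kcal/mol.
Ph at 240° (eclipsed): CH2Cl–tBu eclipsed, H–I eclipsed, CHO–Ph eclipsed; 4.9 + 1.6 + 3.1 = 9.6 kcal/mol.
Ph at 300° (staggered): CH2Cl–Ph gauche, CH2Cl–tBu gauche, CHO–Ph gauche, CHO–I gauche; 1.4 + 1.7 + 0.9 + 0.8 = 4.8 kcal/mol.
Max at 120° (9.6 kcal/mol), min at 60° (4.7 kcal/mol); barrier = 4.9 kcal/mol.

4.9 kcal/mol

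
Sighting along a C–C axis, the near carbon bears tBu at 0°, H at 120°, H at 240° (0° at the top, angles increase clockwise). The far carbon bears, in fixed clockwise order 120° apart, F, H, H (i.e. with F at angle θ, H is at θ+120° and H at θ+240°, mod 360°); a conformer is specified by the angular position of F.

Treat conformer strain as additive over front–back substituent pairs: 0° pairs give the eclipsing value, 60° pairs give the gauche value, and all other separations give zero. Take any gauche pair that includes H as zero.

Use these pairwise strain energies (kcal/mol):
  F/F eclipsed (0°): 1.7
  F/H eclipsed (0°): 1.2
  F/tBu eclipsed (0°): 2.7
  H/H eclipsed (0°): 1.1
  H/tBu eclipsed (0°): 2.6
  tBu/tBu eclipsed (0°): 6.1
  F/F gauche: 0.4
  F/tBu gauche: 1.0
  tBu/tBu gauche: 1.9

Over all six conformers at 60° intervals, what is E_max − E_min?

F at 0° (eclipsed): tBu–F eclipsed, H–H eclipsed, H–H eclipsed; 2.7 + 1.1 + 1.1 = 4.9 kcal/mol.
F at 60° (staggered): tBu–F gauche; 1.0 = 1.0 kcal/mol.
F at 120° (eclipsed): tBu–H eclipsed, H–F eclipsed, H–H eclipsed; 2.6 + 1.2 + 1.1 = 4.9 kcal/mol.
F at 180° (staggered): no non-H gauche contacts → 0.0 kcal/mol.
F at 240° (eclipsed): tBu–H eclipsed, H–H eclipsed, H–F eclipsed; 2.6 + 1.1 + 1.2 = 4.9 kcal/mol.
F at 300° (staggered): tBu–F gauche; 1.0 = 1.0 kcal/mol.
Max at 0° (4.9 kcal/mol), min at 180° (0.0 kcal/mol); barrier = 4.9 kcal/mol.

4.9 kcal/mol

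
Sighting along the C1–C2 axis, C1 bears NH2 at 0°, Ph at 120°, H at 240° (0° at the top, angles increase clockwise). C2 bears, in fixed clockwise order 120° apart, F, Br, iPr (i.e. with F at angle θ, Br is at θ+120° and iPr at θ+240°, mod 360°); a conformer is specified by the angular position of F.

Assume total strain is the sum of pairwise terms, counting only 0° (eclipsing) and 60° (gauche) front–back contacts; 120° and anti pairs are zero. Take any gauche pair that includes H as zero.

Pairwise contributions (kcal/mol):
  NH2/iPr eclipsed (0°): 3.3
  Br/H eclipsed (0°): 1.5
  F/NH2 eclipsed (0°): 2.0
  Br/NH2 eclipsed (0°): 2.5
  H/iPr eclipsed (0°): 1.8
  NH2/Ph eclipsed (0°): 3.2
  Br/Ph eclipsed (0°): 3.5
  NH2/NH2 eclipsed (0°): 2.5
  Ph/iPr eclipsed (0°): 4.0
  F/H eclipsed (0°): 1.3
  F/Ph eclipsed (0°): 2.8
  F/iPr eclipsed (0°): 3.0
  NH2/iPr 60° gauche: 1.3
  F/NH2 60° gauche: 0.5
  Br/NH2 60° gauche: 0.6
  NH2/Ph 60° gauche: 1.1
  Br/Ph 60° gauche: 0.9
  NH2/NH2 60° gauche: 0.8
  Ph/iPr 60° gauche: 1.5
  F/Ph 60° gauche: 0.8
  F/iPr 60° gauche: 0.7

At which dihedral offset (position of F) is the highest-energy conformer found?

240°

F at 0° (eclipsed): NH2(0°)/F(0°) eclipsed 2.0; Ph(120°)/Br(120°) eclipsed 3.5; H(240°)/iPr(240°) eclipsed 1.8 → 7.3 kcal/mol.
F at 60° (staggered): NH2(0°)/F(60°) gauche 0.5; NH2(0°)/iPr(300°) gauche 1.3; Ph(120°)/F(60°) gauche 0.8; Ph(120°)/Br(180°) gauche 0.9 → 3.5 kcal/mol.
F at 120° (eclipsed): NH2(0°)/iPr(0°) eclipsed 3.3; Ph(120°)/F(120°) eclipsed 2.8; H(240°)/Br(240°) eclipsed 1.5 → 7.6 kcal/mol.
F at 180° (staggered): NH2(0°)/Br(300°) gauche 0.6; NH2(0°)/iPr(60°) gauche 1.3; Ph(120°)/F(180°) gauche 0.8; Ph(120°)/iPr(60°) gauche 1.5 → 4.2 kcal/mol.
F at 240° (eclipsed): NH2(0°)/Br(0°) eclipsed 2.5; Ph(120°)/iPr(120°) eclipsed 4.0; H(240°)/F(240°) eclipsed 1.3 → 7.8 kcal/mol.
F at 300° (staggered): NH2(0°)/F(300°) gauche 0.5; NH2(0°)/Br(60°) gauche 0.6; Ph(120°)/Br(60°) gauche 0.9; Ph(120°)/iPr(180°) gauche 1.5 → 3.5 kcal/mol.
The maximum (7.8 kcal/mol) occurs with F at 240°.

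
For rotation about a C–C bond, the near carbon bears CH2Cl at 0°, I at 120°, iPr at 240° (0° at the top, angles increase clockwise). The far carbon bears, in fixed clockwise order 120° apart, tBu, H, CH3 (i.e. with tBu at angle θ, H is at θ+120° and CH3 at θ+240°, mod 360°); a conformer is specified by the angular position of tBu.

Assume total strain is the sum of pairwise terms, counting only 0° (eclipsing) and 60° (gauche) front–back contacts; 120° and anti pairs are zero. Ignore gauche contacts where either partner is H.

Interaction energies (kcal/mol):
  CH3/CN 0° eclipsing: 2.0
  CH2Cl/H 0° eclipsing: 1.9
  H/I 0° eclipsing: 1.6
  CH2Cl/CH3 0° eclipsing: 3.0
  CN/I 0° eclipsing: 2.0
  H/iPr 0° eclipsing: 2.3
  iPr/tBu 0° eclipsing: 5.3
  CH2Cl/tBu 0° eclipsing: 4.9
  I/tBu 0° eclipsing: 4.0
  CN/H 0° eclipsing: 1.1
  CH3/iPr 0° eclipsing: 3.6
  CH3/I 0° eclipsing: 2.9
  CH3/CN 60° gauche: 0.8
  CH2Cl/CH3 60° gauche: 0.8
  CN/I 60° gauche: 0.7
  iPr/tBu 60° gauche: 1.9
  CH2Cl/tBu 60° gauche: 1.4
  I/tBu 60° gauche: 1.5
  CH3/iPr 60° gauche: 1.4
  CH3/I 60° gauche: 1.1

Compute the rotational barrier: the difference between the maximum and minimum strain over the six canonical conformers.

5.0 kcal/mol

tBu at 0° is eclipsed. CH2Cl at 0° is eclipsed with tBu at 0° (4.9); I at 120° is eclipsed with H at 120° (1.6); iPr at 240° is eclipsed with CH3 at 240° (3.6). Total 10.1 kcal/mol.
tBu at 60° is staggered. CH2Cl at 0° is gauche with tBu at 60° (1.4); CH2Cl at 0° is gauche with CH3 at 300° (0.8); I at 120° is gauche with tBu at 60° (1.5); iPr at 240° is gauche with CH3 at 300° (1.4). Total 5.1 kcal/mol.
tBu at 120° is eclipsed. CH2Cl at 0° is eclipsed with CH3 at 0° (3.0); I at 120° is eclipsed with tBu at 120° (4.0); iPr at 240° is eclipsed with H at 240° (2.3). Total 9.3 kcal/mol.
tBu at 180° is staggered. CH2Cl at 0° is gauche with CH3 at 60° (0.8); I at 120° is gauche with tBu at 180° (1.5); I at 120° is gauche with CH3 at 60° (1.1); iPr at 240° is gauche with tBu at 180° (1.9). Total 5.3 kcal/mol.
tBu at 240° is eclipsed. CH2Cl at 0° is eclipsed with H at 0° (1.9); I at 120° is eclipsed with CH3 at 120° (2.9); iPr at 240° is eclipsed with tBu at 240° (5.3). Total 10.1 kcal/mol.
tBu at 300° is staggered. CH2Cl at 0° is gauche with tBu at 300° (1.4); I at 120° is gauche with CH3 at 180° (1.1); iPr at 240° is gauche with tBu at 300° (1.9); iPr at 240° is gauche with CH3 at 180° (1.4). Total 5.8 kcal/mol.
Max at 0° (10.1 kcal/mol), min at 60° (5.1 kcal/mol); barrier = 5.0 kcal/mol.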